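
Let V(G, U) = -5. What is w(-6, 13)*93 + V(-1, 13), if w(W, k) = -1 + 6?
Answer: 460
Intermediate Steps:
w(W, k) = 5
w(-6, 13)*93 + V(-1, 13) = 5*93 - 5 = 465 - 5 = 460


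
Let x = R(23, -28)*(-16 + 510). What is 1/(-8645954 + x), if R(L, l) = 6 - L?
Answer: -1/8654352 ≈ -1.1555e-7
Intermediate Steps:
x = -8398 (x = (6 - 1*23)*(-16 + 510) = (6 - 23)*494 = -17*494 = -8398)
1/(-8645954 + x) = 1/(-8645954 - 8398) = 1/(-8654352) = -1/8654352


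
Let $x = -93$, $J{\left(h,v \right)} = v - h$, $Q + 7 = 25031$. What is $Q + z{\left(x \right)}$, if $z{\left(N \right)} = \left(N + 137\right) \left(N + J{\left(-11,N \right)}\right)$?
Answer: $17324$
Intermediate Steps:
$Q = 25024$ ($Q = -7 + 25031 = 25024$)
$z{\left(N \right)} = \left(11 + 2 N\right) \left(137 + N\right)$ ($z{\left(N \right)} = \left(N + 137\right) \left(N + \left(N - -11\right)\right) = \left(137 + N\right) \left(N + \left(N + 11\right)\right) = \left(137 + N\right) \left(N + \left(11 + N\right)\right) = \left(137 + N\right) \left(11 + 2 N\right) = \left(11 + 2 N\right) \left(137 + N\right)$)
$Q + z{\left(x \right)} = 25024 + \left(1507 + 2 \left(-93\right)^{2} + 285 \left(-93\right)\right) = 25024 + \left(1507 + 2 \cdot 8649 - 26505\right) = 25024 + \left(1507 + 17298 - 26505\right) = 25024 - 7700 = 17324$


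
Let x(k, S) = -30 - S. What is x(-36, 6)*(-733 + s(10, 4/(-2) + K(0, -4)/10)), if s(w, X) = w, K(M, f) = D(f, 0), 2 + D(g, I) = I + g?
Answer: 26028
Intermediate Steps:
D(g, I) = -2 + I + g (D(g, I) = -2 + (I + g) = -2 + I + g)
K(M, f) = -2 + f (K(M, f) = -2 + 0 + f = -2 + f)
x(-36, 6)*(-733 + s(10, 4/(-2) + K(0, -4)/10)) = (-30 - 1*6)*(-733 + 10) = (-30 - 6)*(-723) = -36*(-723) = 26028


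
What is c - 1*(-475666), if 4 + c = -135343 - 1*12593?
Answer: 327726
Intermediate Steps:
c = -147940 (c = -4 + (-135343 - 1*12593) = -4 + (-135343 - 12593) = -4 - 147936 = -147940)
c - 1*(-475666) = -147940 - 1*(-475666) = -147940 + 475666 = 327726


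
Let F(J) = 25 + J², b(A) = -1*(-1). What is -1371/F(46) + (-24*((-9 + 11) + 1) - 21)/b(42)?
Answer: -200484/2141 ≈ -93.640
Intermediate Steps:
b(A) = 1
-1371/F(46) + (-24*((-9 + 11) + 1) - 21)/b(42) = -1371/(25 + 46²) + (-24*((-9 + 11) + 1) - 21)/1 = -1371/(25 + 2116) + (-24*(2 + 1) - 21)*1 = -1371/2141 + (-24*3 - 21)*1 = -1371*1/2141 + (-72 - 21)*1 = -1371/2141 - 93*1 = -1371/2141 - 93 = -200484/2141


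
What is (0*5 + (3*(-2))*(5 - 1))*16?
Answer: -384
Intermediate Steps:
(0*5 + (3*(-2))*(5 - 1))*16 = (0 - 6*4)*16 = (0 - 24)*16 = -24*16 = -384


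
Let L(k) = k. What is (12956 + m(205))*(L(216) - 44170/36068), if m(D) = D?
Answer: 50975961699/18034 ≈ 2.8267e+6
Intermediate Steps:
(12956 + m(205))*(L(216) - 44170/36068) = (12956 + 205)*(216 - 44170/36068) = 13161*(216 - 44170*1/36068) = 13161*(216 - 22085/18034) = 13161*(3873259/18034) = 50975961699/18034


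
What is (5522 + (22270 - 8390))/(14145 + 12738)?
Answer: 19402/26883 ≈ 0.72172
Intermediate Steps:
(5522 + (22270 - 8390))/(14145 + 12738) = (5522 + 13880)/26883 = 19402*(1/26883) = 19402/26883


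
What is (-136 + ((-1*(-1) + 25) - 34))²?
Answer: 20736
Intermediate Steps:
(-136 + ((-1*(-1) + 25) - 34))² = (-136 + ((1 + 25) - 34))² = (-136 + (26 - 34))² = (-136 - 8)² = (-144)² = 20736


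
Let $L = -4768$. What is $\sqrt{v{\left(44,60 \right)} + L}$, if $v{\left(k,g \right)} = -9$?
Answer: $i \sqrt{4777} \approx 69.116 i$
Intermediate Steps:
$\sqrt{v{\left(44,60 \right)} + L} = \sqrt{-9 - 4768} = \sqrt{-4777} = i \sqrt{4777}$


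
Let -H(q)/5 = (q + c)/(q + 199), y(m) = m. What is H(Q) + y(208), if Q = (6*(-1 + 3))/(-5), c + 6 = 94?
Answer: 202324/983 ≈ 205.82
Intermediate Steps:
c = 88 (c = -6 + 94 = 88)
Q = -12/5 (Q = (6*2)*(-⅕) = 12*(-⅕) = -12/5 ≈ -2.4000)
H(q) = -5*(88 + q)/(199 + q) (H(q) = -5*(q + 88)/(q + 199) = -5*(88 + q)/(199 + q))
H(Q) + y(208) = 5*(-88 - 1*(-12/5))/(199 - 12/5) + 208 = 5*(-88 + 12/5)/(983/5) + 208 = 5*(5/983)*(-428/5) + 208 = -2140/983 + 208 = 202324/983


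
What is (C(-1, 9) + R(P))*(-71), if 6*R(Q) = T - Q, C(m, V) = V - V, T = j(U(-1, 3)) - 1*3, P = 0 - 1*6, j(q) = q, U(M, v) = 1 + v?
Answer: -497/6 ≈ -82.833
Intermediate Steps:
P = -6 (P = 0 - 6 = -6)
T = 1 (T = (1 + 3) - 1*3 = 4 - 3 = 1)
C(m, V) = 0
R(Q) = ⅙ - Q/6 (R(Q) = (1 - Q)/6 = ⅙ - Q/6)
(C(-1, 9) + R(P))*(-71) = (0 + (⅙ - ⅙*(-6)))*(-71) = (0 + (⅙ + 1))*(-71) = (0 + 7/6)*(-71) = (7/6)*(-71) = -497/6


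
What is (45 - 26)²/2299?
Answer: 19/121 ≈ 0.15702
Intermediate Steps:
(45 - 26)²/2299 = 19²*(1/2299) = 361*(1/2299) = 19/121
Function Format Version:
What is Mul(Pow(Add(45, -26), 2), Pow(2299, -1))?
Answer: Rational(19, 121) ≈ 0.15702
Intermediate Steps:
Mul(Pow(Add(45, -26), 2), Pow(2299, -1)) = Mul(Pow(19, 2), Rational(1, 2299)) = Mul(361, Rational(1, 2299)) = Rational(19, 121)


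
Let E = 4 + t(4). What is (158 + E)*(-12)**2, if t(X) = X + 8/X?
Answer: 24192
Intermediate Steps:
E = 10 (E = 4 + (4 + 8/4) = 4 + (4 + 8*(1/4)) = 4 + (4 + 2) = 4 + 6 = 10)
(158 + E)*(-12)**2 = (158 + 10)*(-12)**2 = 168*144 = 24192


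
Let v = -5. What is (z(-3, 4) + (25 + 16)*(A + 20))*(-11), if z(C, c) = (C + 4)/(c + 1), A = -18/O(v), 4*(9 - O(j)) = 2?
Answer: -685707/85 ≈ -8067.1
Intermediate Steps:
O(j) = 17/2 (O(j) = 9 - ¼*2 = 9 - ½ = 17/2)
A = -36/17 (A = -18/17/2 = -18*2/17 = -36/17 ≈ -2.1176)
z(C, c) = (4 + C)/(1 + c)
(z(-3, 4) + (25 + 16)*(A + 20))*(-11) = ((4 - 3)/(1 + 4) + (25 + 16)*(-36/17 + 20))*(-11) = (1/5 + 41*(304/17))*(-11) = ((⅕)*1 + 12464/17)*(-11) = (⅕ + 12464/17)*(-11) = (62337/85)*(-11) = -685707/85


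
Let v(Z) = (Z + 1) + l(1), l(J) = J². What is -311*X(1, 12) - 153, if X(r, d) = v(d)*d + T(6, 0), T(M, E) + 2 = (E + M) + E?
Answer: -53645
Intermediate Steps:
T(M, E) = -2 + M + 2*E (T(M, E) = -2 + ((E + M) + E) = -2 + (M + 2*E) = -2 + M + 2*E)
v(Z) = 2 + Z (v(Z) = (Z + 1) + 1² = (1 + Z) + 1 = 2 + Z)
X(r, d) = 4 + d*(2 + d) (X(r, d) = (2 + d)*d + (-2 + 6 + 2*0) = d*(2 + d) + (-2 + 6 + 0) = d*(2 + d) + 4 = 4 + d*(2 + d))
-311*X(1, 12) - 153 = -311*(4 + 12*(2 + 12)) - 153 = -311*(4 + 12*14) - 153 = -311*(4 + 168) - 153 = -311*172 - 153 = -53492 - 153 = -53645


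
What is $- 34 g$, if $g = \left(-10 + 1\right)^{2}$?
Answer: $-2754$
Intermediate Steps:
$g = 81$ ($g = \left(-9\right)^{2} = 81$)
$- 34 g = \left(-34\right) 81 = -2754$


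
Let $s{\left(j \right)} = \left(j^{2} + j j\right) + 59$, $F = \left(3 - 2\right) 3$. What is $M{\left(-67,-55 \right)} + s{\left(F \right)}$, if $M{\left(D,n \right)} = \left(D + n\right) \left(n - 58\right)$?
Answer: $13863$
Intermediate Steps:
$F = 3$ ($F = 1 \cdot 3 = 3$)
$s{\left(j \right)} = 59 + 2 j^{2}$ ($s{\left(j \right)} = \left(j^{2} + j^{2}\right) + 59 = 2 j^{2} + 59 = 59 + 2 j^{2}$)
$M{\left(D,n \right)} = \left(-58 + n\right) \left(D + n\right)$ ($M{\left(D,n \right)} = \left(D + n\right) \left(-58 + n\right) = \left(-58 + n\right) \left(D + n\right)$)
$M{\left(-67,-55 \right)} + s{\left(F \right)} = \left(\left(-55\right)^{2} - -3886 - -3190 - -3685\right) + \left(59 + 2 \cdot 3^{2}\right) = \left(3025 + 3886 + 3190 + 3685\right) + \left(59 + 2 \cdot 9\right) = 13786 + \left(59 + 18\right) = 13786 + 77 = 13863$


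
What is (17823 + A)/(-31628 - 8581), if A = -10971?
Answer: -2284/13403 ≈ -0.17041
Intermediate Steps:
(17823 + A)/(-31628 - 8581) = (17823 - 10971)/(-31628 - 8581) = 6852/(-40209) = 6852*(-1/40209) = -2284/13403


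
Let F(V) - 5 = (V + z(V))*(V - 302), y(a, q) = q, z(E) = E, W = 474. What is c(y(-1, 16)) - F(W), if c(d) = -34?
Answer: -163095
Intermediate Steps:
F(V) = 5 + 2*V*(-302 + V) (F(V) = 5 + (V + V)*(V - 302) = 5 + (2*V)*(-302 + V) = 5 + 2*V*(-302 + V))
c(y(-1, 16)) - F(W) = -34 - (5 - 604*474 + 2*474²) = -34 - (5 - 286296 + 2*224676) = -34 - (5 - 286296 + 449352) = -34 - 1*163061 = -34 - 163061 = -163095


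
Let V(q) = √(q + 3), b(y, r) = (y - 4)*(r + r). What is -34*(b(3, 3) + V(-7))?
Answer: 204 - 68*I ≈ 204.0 - 68.0*I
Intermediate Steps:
b(y, r) = 2*r*(-4 + y) (b(y, r) = (-4 + y)*(2*r) = 2*r*(-4 + y))
V(q) = √(3 + q)
-34*(b(3, 3) + V(-7)) = -34*(2*3*(-4 + 3) + √(3 - 7)) = -34*(2*3*(-1) + √(-4)) = -34*(-6 + 2*I) = 204 - 68*I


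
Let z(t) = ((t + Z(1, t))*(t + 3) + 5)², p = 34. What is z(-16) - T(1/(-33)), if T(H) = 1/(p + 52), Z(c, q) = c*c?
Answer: 3439999/86 ≈ 40000.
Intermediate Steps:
Z(c, q) = c²
T(H) = 1/86 (T(H) = 1/(34 + 52) = 1/86)
z(t) = (5 + (1 + t)*(3 + t))² (z(t) = ((t + 1²)*(t + 3) + 5)² = ((t + 1)*(3 + t) + 5)² = ((1 + t)*(3 + t) + 5)² = (5 + (1 + t)*(3 + t))²)
z(-16) - T(1/(-33)) = (8 + (-16)² + 4*(-16))² - 1*1/86 = (8 + 256 - 64)² - 1/86 = 200² - 1/86 = 40000 - 1/86 = 3439999/86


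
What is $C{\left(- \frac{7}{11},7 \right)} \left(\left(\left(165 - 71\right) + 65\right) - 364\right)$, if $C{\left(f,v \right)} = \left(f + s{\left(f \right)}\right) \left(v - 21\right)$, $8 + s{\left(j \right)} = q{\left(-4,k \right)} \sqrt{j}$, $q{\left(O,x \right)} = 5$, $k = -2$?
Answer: $- \frac{272650}{11} + \frac{14350 i \sqrt{77}}{11} \approx -24786.0 + 11447.0 i$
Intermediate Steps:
$s{\left(j \right)} = -8 + 5 \sqrt{j}$
$C{\left(f,v \right)} = \left(-21 + v\right) \left(-8 + f + 5 \sqrt{f}\right)$ ($C{\left(f,v \right)} = \left(f + \left(-8 + 5 \sqrt{f}\right)\right) \left(v - 21\right) = \left(-8 + f + 5 \sqrt{f}\right) \left(-21 + v\right) = \left(-21 + v\right) \left(-8 + f + 5 \sqrt{f}\right)$)
$C{\left(- \frac{7}{11},7 \right)} \left(\left(\left(165 - 71\right) + 65\right) - 364\right) = \left(168 - 105 \sqrt{- \frac{7}{11}} - 21 \left(- \frac{7}{11}\right) + - \frac{7}{11} \cdot 7 + 7 \left(-8 + 5 \sqrt{- \frac{7}{11}}\right)\right) \left(\left(\left(165 - 71\right) + 65\right) - 364\right) = \left(168 - 105 \sqrt{\left(-7\right) \frac{1}{11}} - 21 \left(\left(-7\right) \frac{1}{11}\right) + \left(-7\right) \frac{1}{11} \cdot 7 + 7 \left(-8 + 5 \sqrt{\left(-7\right) \frac{1}{11}}\right)\right) \left(\left(94 + 65\right) - 364\right) = \left(168 - 105 \sqrt{- \frac{7}{11}} - - \frac{147}{11} - \frac{49}{11} + 7 \left(-8 + 5 \sqrt{- \frac{7}{11}}\right)\right) \left(159 - 364\right) = \left(168 - 105 \frac{i \sqrt{77}}{11} + \frac{147}{11} - \frac{49}{11} + 7 \left(-8 + 5 \frac{i \sqrt{77}}{11}\right)\right) \left(-205\right) = \left(168 - \frac{105 i \sqrt{77}}{11} + \frac{147}{11} - \frac{49}{11} + 7 \left(-8 + \frac{5 i \sqrt{77}}{11}\right)\right) \left(-205\right) = \left(168 - \frac{105 i \sqrt{77}}{11} + \frac{147}{11} - \frac{49}{11} - \left(56 - \frac{35 i \sqrt{77}}{11}\right)\right) \left(-205\right) = \left(\frac{1330}{11} - \frac{70 i \sqrt{77}}{11}\right) \left(-205\right) = - \frac{272650}{11} + \frac{14350 i \sqrt{77}}{11}$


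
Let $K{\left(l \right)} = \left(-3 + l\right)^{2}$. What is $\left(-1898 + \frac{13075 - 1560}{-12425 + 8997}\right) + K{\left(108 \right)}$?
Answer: $\frac{31275841}{3428} \approx 9123.6$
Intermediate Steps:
$\left(-1898 + \frac{13075 - 1560}{-12425 + 8997}\right) + K{\left(108 \right)} = \left(-1898 + \frac{13075 - 1560}{-12425 + 8997}\right) + \left(-3 + 108\right)^{2} = \left(-1898 + \frac{11515}{-3428}\right) + 105^{2} = \left(-1898 + 11515 \left(- \frac{1}{3428}\right)\right) + 11025 = \left(-1898 - \frac{11515}{3428}\right) + 11025 = - \frac{6517859}{3428} + 11025 = \frac{31275841}{3428}$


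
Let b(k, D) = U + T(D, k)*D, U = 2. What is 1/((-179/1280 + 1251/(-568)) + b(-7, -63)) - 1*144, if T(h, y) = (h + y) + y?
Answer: -63479108144/440827771 ≈ -144.00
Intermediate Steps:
T(h, y) = h + 2*y
b(k, D) = 2 + D*(D + 2*k) (b(k, D) = 2 + (D + 2*k)*D = 2 + D*(D + 2*k))
1/((-179/1280 + 1251/(-568)) + b(-7, -63)) - 1*144 = 1/((-179/1280 + 1251/(-568)) + (2 - 63*(-63 + 2*(-7)))) - 1*144 = 1/((-179*1/1280 + 1251*(-1/568)) + (2 - 63*(-63 - 14))) - 144 = 1/((-179/1280 - 1251/568) + (2 - 63*(-77))) - 144 = 1/(-212869/90880 + (2 + 4851)) - 144 = 1/(-212869/90880 + 4853) - 144 = 1/(440827771/90880) - 144 = 90880/440827771 - 144 = -63479108144/440827771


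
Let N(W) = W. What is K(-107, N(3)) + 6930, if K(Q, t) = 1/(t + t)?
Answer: 41581/6 ≈ 6930.2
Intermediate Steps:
K(Q, t) = 1/(2*t)
K(-107, N(3)) + 6930 = (½)/3 + 6930 = (½)*(⅓) + 6930 = ⅙ + 6930 = 41581/6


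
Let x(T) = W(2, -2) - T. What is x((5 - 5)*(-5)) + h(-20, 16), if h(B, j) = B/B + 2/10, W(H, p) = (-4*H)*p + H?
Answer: 96/5 ≈ 19.200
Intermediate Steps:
W(H, p) = H - 4*H*p (W(H, p) = -4*H*p + H = H - 4*H*p)
x(T) = 18 - T (x(T) = 2*(1 - 4*(-2)) - T = 2*(1 + 8) - T = 2*9 - T = 18 - T)
h(B, j) = 6/5 (h(B, j) = 1 + 2*(1/10) = 1 + 1/5 = 6/5)
x((5 - 5)*(-5)) + h(-20, 16) = (18 - (5 - 5)*(-5)) + 6/5 = (18 - 0*(-5)) + 6/5 = (18 - 1*0) + 6/5 = (18 + 0) + 6/5 = 18 + 6/5 = 96/5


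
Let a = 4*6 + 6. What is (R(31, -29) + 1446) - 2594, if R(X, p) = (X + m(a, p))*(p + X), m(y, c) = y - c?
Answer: -968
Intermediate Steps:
a = 30 (a = 24 + 6 = 30)
R(X, p) = (X + p)*(30 + X - p) (R(X, p) = (X + (30 - p))*(p + X) = (30 + X - p)*(X + p) = (X + p)*(30 + X - p))
(R(31, -29) + 1446) - 2594 = ((31² - 1*(-29)² + 30*31 + 30*(-29)) + 1446) - 2594 = ((961 - 1*841 + 930 - 870) + 1446) - 2594 = ((961 - 841 + 930 - 870) + 1446) - 2594 = (180 + 1446) - 2594 = 1626 - 2594 = -968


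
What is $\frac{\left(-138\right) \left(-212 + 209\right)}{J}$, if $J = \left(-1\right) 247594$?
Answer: $- \frac{207}{123797} \approx -0.0016721$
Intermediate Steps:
$J = -247594$
$\frac{\left(-138\right) \left(-212 + 209\right)}{J} = \frac{\left(-138\right) \left(-212 + 209\right)}{-247594} = \left(-138\right) \left(-3\right) \left(- \frac{1}{247594}\right) = 414 \left(- \frac{1}{247594}\right) = - \frac{207}{123797}$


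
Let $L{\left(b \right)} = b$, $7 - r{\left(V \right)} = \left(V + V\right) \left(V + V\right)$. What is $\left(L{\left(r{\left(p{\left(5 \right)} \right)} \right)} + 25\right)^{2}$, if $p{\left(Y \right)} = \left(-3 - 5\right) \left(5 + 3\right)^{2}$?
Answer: $1099444519936$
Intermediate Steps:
$p{\left(Y \right)} = -512$ ($p{\left(Y \right)} = - 8 \cdot 8^{2} = \left(-8\right) 64 = -512$)
$r{\left(V \right)} = 7 - 4 V^{2}$ ($r{\left(V \right)} = 7 - \left(V + V\right) \left(V + V\right) = 7 - 2 V 2 V = 7 - 4 V^{2}$)
$\left(L{\left(r{\left(p{\left(5 \right)} \right)} \right)} + 25\right)^{2} = \left(\left(7 - 4 \left(-512\right)^{2}\right) + 25\right)^{2} = \left(\left(7 - 1048576\right) + 25\right)^{2} = \left(-1048569 + 25\right)^{2} = \left(-1048544\right)^{2} = 1099444519936$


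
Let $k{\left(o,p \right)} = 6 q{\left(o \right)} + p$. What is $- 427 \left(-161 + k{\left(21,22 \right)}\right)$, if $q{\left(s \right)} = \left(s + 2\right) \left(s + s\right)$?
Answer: $-2415539$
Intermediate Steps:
$q{\left(s \right)} = 2 s \left(2 + s\right)$ ($q{\left(s \right)} = \left(2 + s\right) 2 s = 2 s \left(2 + s\right)$)
$k{\left(o,p \right)} = p + 12 o \left(2 + o\right)$ ($k{\left(o,p \right)} = 6 \cdot 2 o \left(2 + o\right) + p = 12 o \left(2 + o\right) + p = p + 12 o \left(2 + o\right)$)
$- 427 \left(-161 + k{\left(21,22 \right)}\right) = - 427 \left(-161 + \left(22 + 12 \cdot 21 \left(2 + 21\right)\right)\right) = - 427 \left(-161 + \left(22 + 12 \cdot 21 \cdot 23\right)\right) = - 427 \left(-161 + \left(22 + 5796\right)\right) = - 427 \left(-161 + 5818\right) = \left(-427\right) 5657 = -2415539$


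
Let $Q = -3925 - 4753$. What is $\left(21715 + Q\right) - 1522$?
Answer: $11515$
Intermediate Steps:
$Q = -8678$ ($Q = -3925 - 4753 = -8678$)
$\left(21715 + Q\right) - 1522 = \left(21715 - 8678\right) - 1522 = 13037 - 1522 = 11515$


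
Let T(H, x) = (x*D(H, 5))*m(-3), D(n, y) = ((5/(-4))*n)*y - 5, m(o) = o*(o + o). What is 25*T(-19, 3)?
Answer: 307125/2 ≈ 1.5356e+5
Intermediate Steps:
m(o) = 2*o² (m(o) = o*(2*o) = 2*o²)
D(n, y) = -5 - 5*n*y/4 (D(n, y) = ((5*(-¼))*n)*y - 5 = (-5*n/4)*y - 5 = -5*n*y/4 - 5 = -5 - 5*n*y/4)
T(H, x) = 18*x*(-5 - 25*H/4) (T(H, x) = (x*(-5 - 5/4*H*5))*(2*(-3)²) = (x*(-5 - 25*H/4))*(2*9) = (x*(-5 - 25*H/4))*18 = 18*x*(-5 - 25*H/4))
25*T(-19, 3) = 25*(-45/2*3*(4 + 5*(-19))) = 25*(-45/2*3*(4 - 95)) = 25*(-45/2*3*(-91)) = 25*(12285/2) = 307125/2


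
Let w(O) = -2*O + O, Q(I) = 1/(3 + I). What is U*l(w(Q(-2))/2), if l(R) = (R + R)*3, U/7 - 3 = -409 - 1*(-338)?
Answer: 1428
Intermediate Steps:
U = -476 (U = 21 + 7*(-409 - 1*(-338)) = 21 + 7*(-409 + 338) = 21 + 7*(-71) = 21 - 497 = -476)
w(O) = -O
l(R) = 6*R (l(R) = (2*R)*3 = 6*R)
U*l(w(Q(-2))/2) = -2856*-1/(3 - 2)/2 = -2856*-1/1*(½) = -2856*-1*1*(½) = -2856*(-1*½) = -2856*(-1)/2 = -476*(-3) = 1428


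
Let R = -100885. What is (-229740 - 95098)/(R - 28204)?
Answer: 324838/129089 ≈ 2.5164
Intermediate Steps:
(-229740 - 95098)/(R - 28204) = (-229740 - 95098)/(-100885 - 28204) = -324838/(-129089) = -324838*(-1/129089) = 324838/129089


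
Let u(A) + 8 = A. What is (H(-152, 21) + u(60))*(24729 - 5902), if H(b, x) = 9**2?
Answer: 2503991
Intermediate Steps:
u(A) = -8 + A
H(b, x) = 81
(H(-152, 21) + u(60))*(24729 - 5902) = (81 + (-8 + 60))*(24729 - 5902) = (81 + 52)*18827 = 133*18827 = 2503991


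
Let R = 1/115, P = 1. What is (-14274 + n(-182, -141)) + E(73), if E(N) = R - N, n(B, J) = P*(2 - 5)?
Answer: -1650249/115 ≈ -14350.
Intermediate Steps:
R = 1/115 ≈ 0.0086956
n(B, J) = -3 (n(B, J) = 1*(2 - 5) = 1*(-3) = -3)
E(N) = 1/115 - N
(-14274 + n(-182, -141)) + E(73) = (-14274 - 3) + (1/115 - 1*73) = -14277 + (1/115 - 73) = -14277 - 8394/115 = -1650249/115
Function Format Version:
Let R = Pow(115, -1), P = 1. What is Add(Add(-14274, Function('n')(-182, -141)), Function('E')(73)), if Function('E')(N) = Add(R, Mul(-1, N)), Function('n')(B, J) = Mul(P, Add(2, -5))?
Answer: Rational(-1650249, 115) ≈ -14350.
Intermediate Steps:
R = Rational(1, 115) ≈ 0.0086956
Function('n')(B, J) = -3 (Function('n')(B, J) = Mul(1, Add(2, -5)) = Mul(1, -3) = -3)
Function('E')(N) = Add(Rational(1, 115), Mul(-1, N))
Add(Add(-14274, Function('n')(-182, -141)), Function('E')(73)) = Add(Add(-14274, -3), Add(Rational(1, 115), Mul(-1, 73))) = Add(-14277, Add(Rational(1, 115), -73)) = Add(-14277, Rational(-8394, 115)) = Rational(-1650249, 115)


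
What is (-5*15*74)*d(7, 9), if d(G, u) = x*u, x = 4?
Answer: -199800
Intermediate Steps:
d(G, u) = 4*u
(-5*15*74)*d(7, 9) = (-5*15*74)*(4*9) = -75*74*36 = -5550*36 = -199800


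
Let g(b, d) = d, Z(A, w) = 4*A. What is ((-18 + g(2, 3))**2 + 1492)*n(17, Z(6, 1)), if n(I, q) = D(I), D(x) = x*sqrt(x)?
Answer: 29189*sqrt(17) ≈ 1.2035e+5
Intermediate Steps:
D(x) = x**(3/2)
n(I, q) = I**(3/2)
((-18 + g(2, 3))**2 + 1492)*n(17, Z(6, 1)) = ((-18 + 3)**2 + 1492)*17**(3/2) = ((-15)**2 + 1492)*(17*sqrt(17)) = (225 + 1492)*(17*sqrt(17)) = 1717*(17*sqrt(17)) = 29189*sqrt(17)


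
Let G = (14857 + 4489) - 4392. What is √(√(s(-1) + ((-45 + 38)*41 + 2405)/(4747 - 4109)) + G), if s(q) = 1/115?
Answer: √(20124932070650 + 73370*√1119846310)/36685 ≈ 122.29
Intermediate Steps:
G = 14954 (G = 19346 - 4392 = 14954)
s(q) = 1/115
√(√(s(-1) + ((-45 + 38)*41 + 2405)/(4747 - 4109)) + G) = √(√(1/115 + ((-45 + 38)*41 + 2405)/(4747 - 4109)) + 14954) = √(√(1/115 + (-7*41 + 2405)/638) + 14954) = √(√(1/115 + (-287 + 2405)*(1/638)) + 14954) = √(√(1/115 + 2118*(1/638)) + 14954) = √(√(1/115 + 1059/319) + 14954) = √(√(122104/36685) + 14954) = √(2*√1119846310/36685 + 14954) = √(14954 + 2*√1119846310/36685)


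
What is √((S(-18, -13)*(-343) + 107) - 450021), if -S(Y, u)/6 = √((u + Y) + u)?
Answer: √(-449914 + 4116*I*√11) ≈ 10.17 + 670.83*I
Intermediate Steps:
S(Y, u) = -6*√(Y + 2*u) (S(Y, u) = -6*√((u + Y) + u) = -6*√((Y + u) + u) = -6*√(Y + 2*u))
√((S(-18, -13)*(-343) + 107) - 450021) = √((-6*√(-18 + 2*(-13))*(-343) + 107) - 450021) = √((-6*√(-18 - 26)*(-343) + 107) - 450021) = √((-12*I*√11*(-343) + 107) - 450021) = √((4116*I*√11 + 107) - 450021) = √((107 + 4116*I*√11) - 450021) = √(-449914 + 4116*I*√11)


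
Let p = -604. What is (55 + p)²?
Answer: 301401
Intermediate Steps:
(55 + p)² = (55 - 604)² = (-549)² = 301401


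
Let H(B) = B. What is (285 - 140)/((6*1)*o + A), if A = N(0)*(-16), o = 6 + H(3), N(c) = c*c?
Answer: 145/54 ≈ 2.6852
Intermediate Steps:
N(c) = c²
o = 9 (o = 6 + 3 = 9)
A = 0 (A = 0²*(-16) = 0*(-16) = 0)
(285 - 140)/((6*1)*o + A) = (285 - 140)/((6*1)*9 + 0) = 145/(6*9 + 0) = 145/(54 + 0) = 145/54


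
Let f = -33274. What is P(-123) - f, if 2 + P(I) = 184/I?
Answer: 4092272/123 ≈ 33271.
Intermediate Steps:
P(I) = -2 + 184/I
P(-123) - f = (-2 + 184/(-123)) - 1*(-33274) = (-2 + 184*(-1/123)) + 33274 = (-2 - 184/123) + 33274 = -430/123 + 33274 = 4092272/123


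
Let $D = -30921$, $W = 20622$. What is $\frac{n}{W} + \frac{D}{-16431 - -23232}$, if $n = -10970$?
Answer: $- \frac{118709972}{23375037} \approx -5.0785$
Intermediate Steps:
$\frac{n}{W} + \frac{D}{-16431 - -23232} = - \frac{10970}{20622} - \frac{30921}{-16431 - -23232} = \left(-10970\right) \frac{1}{20622} - \frac{30921}{-16431 + 23232} = - \frac{5485}{10311} - \frac{30921}{6801} = - \frac{5485}{10311} - \frac{10307}{2267} = - \frac{118709972}{23375037}$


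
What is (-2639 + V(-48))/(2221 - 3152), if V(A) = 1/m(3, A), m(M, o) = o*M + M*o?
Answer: 760033/268128 ≈ 2.8346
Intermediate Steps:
m(M, o) = 2*M*o (m(M, o) = M*o + M*o = 2*M*o)
V(A) = 1/(6*A) (V(A) = 1/(2*3*A) = 1/(6*A))
(-2639 + V(-48))/(2221 - 3152) = (-2639 + (⅙)/(-48))/(2221 - 3152) = (-2639 + (⅙)*(-1/48))/(-931) = (-2639 - 1/288)*(-1/931) = -760033/288*(-1/931) = 760033/268128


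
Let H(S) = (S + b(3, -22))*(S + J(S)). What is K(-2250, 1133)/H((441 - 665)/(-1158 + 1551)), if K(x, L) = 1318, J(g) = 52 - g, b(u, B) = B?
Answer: -258987/230620 ≈ -1.1230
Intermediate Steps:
H(S) = -1144 + 52*S (H(S) = (S - 22)*(S + (52 - S)) = (-22 + S)*52 = -1144 + 52*S)
K(-2250, 1133)/H((441 - 665)/(-1158 + 1551)) = 1318/(-1144 + 52*((441 - 665)/(-1158 + 1551))) = 1318/(-1144 + 52*(-224/393)) = 1318/(-1144 - 11648/393) = 1318/(-461240/393) = 1318*(-393/461240) = -258987/230620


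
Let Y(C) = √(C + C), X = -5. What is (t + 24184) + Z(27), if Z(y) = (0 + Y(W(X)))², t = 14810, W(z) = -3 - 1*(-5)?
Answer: 38998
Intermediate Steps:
W(z) = 2 (W(z) = -3 + 5 = 2)
Y(C) = √2*√C (Y(C) = √(2*C) = √2*√C)
Z(y) = 4 (Z(y) = (0 + √2*√2)² = (0 + 2)² = 2² = 4)
(t + 24184) + Z(27) = (14810 + 24184) + 4 = 38994 + 4 = 38998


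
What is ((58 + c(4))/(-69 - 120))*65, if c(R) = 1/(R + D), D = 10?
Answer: -17615/882 ≈ -19.972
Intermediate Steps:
c(R) = 1/(10 + R) (c(R) = 1/(R + 10) = 1/(10 + R))
((58 + c(4))/(-69 - 120))*65 = ((58 + 1/(10 + 4))/(-69 - 120))*65 = ((58 + 1/14)/(-189))*65 = ((58 + 1/14)*(-1/189))*65 = ((813/14)*(-1/189))*65 = -271/882*65 = -17615/882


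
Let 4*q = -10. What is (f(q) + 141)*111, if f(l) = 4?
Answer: 16095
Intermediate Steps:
q = -5/2 (q = (1/4)*(-10) = -5/2 ≈ -2.5000)
(f(q) + 141)*111 = (4 + 141)*111 = 145*111 = 16095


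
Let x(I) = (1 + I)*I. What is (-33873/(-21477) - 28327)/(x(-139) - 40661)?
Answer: 202781702/153768161 ≈ 1.3188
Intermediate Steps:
x(I) = I*(1 + I)
(-33873/(-21477) - 28327)/(x(-139) - 40661) = (-33873/(-21477) - 28327)/(-139*(1 - 139) - 40661) = (-33873*(-1/21477) - 28327)/(-139*(-138) - 40661) = (11291/7159 - 28327)/(19182 - 40661) = -202781702/7159/(-21479) = -202781702/7159*(-1/21479) = 202781702/153768161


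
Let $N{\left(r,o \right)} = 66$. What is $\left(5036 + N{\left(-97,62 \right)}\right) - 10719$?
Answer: $-5617$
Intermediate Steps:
$\left(5036 + N{\left(-97,62 \right)}\right) - 10719 = \left(5036 + 66\right) - 10719 = 5102 - 10719 = -5617$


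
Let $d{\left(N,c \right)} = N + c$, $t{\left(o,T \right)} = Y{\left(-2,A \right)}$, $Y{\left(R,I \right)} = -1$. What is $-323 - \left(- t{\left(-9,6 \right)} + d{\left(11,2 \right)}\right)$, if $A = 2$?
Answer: $-337$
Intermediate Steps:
$t{\left(o,T \right)} = -1$
$-323 - \left(- t{\left(-9,6 \right)} + d{\left(11,2 \right)}\right) = -323 - 14 = -337$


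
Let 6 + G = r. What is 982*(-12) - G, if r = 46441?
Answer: -58219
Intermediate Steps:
G = 46435 (G = -6 + 46441 = 46435)
982*(-12) - G = 982*(-12) - 1*46435 = -11784 - 46435 = -58219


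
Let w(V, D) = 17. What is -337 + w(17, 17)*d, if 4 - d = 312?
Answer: -5573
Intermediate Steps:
d = -308 (d = 4 - 1*312 = 4 - 312 = -308)
-337 + w(17, 17)*d = -337 + 17*(-308) = -337 - 5236 = -5573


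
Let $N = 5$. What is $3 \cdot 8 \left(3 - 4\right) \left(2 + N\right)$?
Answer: $-168$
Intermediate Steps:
$3 \cdot 8 \left(3 - 4\right) \left(2 + N\right) = 3 \cdot 8 \left(3 - 4\right) \left(2 + 5\right) = 24 \left(\left(-1\right) 7\right) = 24 \left(-7\right) = -168$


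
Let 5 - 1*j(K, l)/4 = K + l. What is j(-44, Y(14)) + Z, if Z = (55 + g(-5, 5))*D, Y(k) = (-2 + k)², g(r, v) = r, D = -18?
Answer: -1280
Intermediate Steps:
j(K, l) = 20 - 4*K - 4*l (j(K, l) = 20 - 4*(K + l) = 20 + (-4*K - 4*l) = 20 - 4*K - 4*l)
Z = -900 (Z = (55 - 5)*(-18) = 50*(-18) = -900)
j(-44, Y(14)) + Z = (20 - 4*(-44) - 4*(-2 + 14)²) - 900 = (20 + 176 - 4*12²) - 900 = (20 + 176 - 4*144) - 900 = (20 + 176 - 576) - 900 = -380 - 900 = -1280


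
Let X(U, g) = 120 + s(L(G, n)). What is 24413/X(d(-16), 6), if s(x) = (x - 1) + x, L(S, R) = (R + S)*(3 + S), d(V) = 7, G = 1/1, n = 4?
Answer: 24413/159 ≈ 153.54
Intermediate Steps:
G = 1
L(S, R) = (3 + S)*(R + S)
s(x) = -1 + 2*x (s(x) = (-1 + x) + x = -1 + 2*x)
X(U, g) = 159 (X(U, g) = 120 + (-1 + 2*(1² + 3*4 + 3*1 + 4*1)) = 120 + (-1 + 2*(1 + 12 + 3 + 4)) = 120 + (-1 + 2*20) = 120 + (-1 + 40) = 120 + 39 = 159)
24413/X(d(-16), 6) = 24413/159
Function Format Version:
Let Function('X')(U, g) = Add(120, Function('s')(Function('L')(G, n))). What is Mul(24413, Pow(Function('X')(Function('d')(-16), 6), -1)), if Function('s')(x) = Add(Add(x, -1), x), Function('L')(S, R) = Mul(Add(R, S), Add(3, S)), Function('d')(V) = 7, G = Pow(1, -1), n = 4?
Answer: Rational(24413, 159) ≈ 153.54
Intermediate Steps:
G = 1
Function('L')(S, R) = Mul(Add(3, S), Add(R, S))
Function('s')(x) = Add(-1, Mul(2, x)) (Function('s')(x) = Add(Add(-1, x), x) = Add(-1, Mul(2, x)))
Function('X')(U, g) = 159 (Function('X')(U, g) = Add(120, Add(-1, Mul(2, Add(Pow(1, 2), Mul(3, 4), Mul(3, 1), Mul(4, 1))))) = Add(120, Add(-1, Mul(2, Add(1, 12, 3, 4)))) = Add(120, Add(-1, Mul(2, 20))) = Add(120, Add(-1, 40)) = Add(120, 39) = 159)
Mul(24413, Pow(Function('X')(Function('d')(-16), 6), -1)) = Mul(24413, Pow(159, -1)) = Mul(24413, Rational(1, 159)) = Rational(24413, 159)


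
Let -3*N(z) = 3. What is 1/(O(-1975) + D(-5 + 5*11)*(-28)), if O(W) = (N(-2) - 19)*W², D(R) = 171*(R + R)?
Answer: -1/78491300 ≈ -1.2740e-8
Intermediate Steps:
N(z) = -1 (N(z) = -⅓*3 = -1)
D(R) = 342*R (D(R) = 171*(2*R) = 342*R)
O(W) = -20*W² (O(W) = (-1 - 19)*W² = -20*W²)
1/(O(-1975) + D(-5 + 5*11)*(-28)) = 1/(-20*(-1975)² + (342*(-5 + 5*11))*(-28)) = 1/(-20*3900625 + (342*(-5 + 55))*(-28)) = 1/(-78012500 + (342*50)*(-28)) = 1/(-78012500 + 17100*(-28)) = 1/(-78012500 - 478800) = 1/(-78491300) = -1/78491300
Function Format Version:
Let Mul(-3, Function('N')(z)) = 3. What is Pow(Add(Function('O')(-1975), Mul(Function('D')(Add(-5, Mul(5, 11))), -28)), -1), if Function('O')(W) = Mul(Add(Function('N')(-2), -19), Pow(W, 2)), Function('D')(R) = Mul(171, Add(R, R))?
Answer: Rational(-1, 78491300) ≈ -1.2740e-8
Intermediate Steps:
Function('N')(z) = -1 (Function('N')(z) = Mul(Rational(-1, 3), 3) = -1)
Function('D')(R) = Mul(342, R) (Function('D')(R) = Mul(171, Mul(2, R)) = Mul(342, R))
Function('O')(W) = Mul(-20, Pow(W, 2)) (Function('O')(W) = Mul(Add(-1, -19), Pow(W, 2)) = Mul(-20, Pow(W, 2)))
Pow(Add(Function('O')(-1975), Mul(Function('D')(Add(-5, Mul(5, 11))), -28)), -1) = Pow(Add(Mul(-20, Pow(-1975, 2)), Mul(Mul(342, Add(-5, Mul(5, 11))), -28)), -1) = Pow(Add(Mul(-20, 3900625), Mul(Mul(342, Add(-5, 55)), -28)), -1) = Pow(Add(-78012500, Mul(Mul(342, 50), -28)), -1) = Pow(Add(-78012500, Mul(17100, -28)), -1) = Pow(Add(-78012500, -478800), -1) = Pow(-78491300, -1) = Rational(-1, 78491300)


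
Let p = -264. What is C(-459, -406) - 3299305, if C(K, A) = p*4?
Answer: -3300361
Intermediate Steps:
C(K, A) = -1056 (C(K, A) = -264*4 = -1056)
C(-459, -406) - 3299305 = -1056 - 3299305 = -3300361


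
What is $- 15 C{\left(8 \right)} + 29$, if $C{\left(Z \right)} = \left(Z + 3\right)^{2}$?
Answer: $-1786$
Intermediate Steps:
$C{\left(Z \right)} = \left(3 + Z\right)^{2}$
$- 15 C{\left(8 \right)} + 29 = - 15 \left(3 + 8\right)^{2} + 29 = - 15 \cdot 11^{2} + 29 = \left(-15\right) 121 + 29 = -1815 + 29 = -1786$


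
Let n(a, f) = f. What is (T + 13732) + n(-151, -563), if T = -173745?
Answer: -160576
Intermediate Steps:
(T + 13732) + n(-151, -563) = (-173745 + 13732) - 563 = -160013 - 563 = -160576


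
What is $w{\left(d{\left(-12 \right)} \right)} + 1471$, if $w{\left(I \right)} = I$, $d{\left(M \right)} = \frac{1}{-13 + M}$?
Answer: $\frac{36774}{25} \approx 1471.0$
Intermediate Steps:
$w{\left(d{\left(-12 \right)} \right)} + 1471 = \frac{1}{-13 - 12} + 1471 = \frac{1}{-25} + 1471 = - \frac{1}{25} + 1471 = \frac{36774}{25}$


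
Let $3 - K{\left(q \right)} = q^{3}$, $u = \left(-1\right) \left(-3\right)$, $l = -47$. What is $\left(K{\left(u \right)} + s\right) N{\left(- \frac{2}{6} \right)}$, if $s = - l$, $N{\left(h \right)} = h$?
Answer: $- \frac{23}{3} \approx -7.6667$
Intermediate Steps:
$u = 3$
$K{\left(q \right)} = 3 - q^{3}$
$s = 47$ ($s = \left(-1\right) \left(-47\right) = 47$)
$\left(K{\left(u \right)} + s\right) N{\left(- \frac{2}{6} \right)} = \left(\left(3 - 3^{3}\right) + 47\right) \left(- \frac{2}{6}\right) = \left(\left(3 - 27\right) + 47\right) \left(\left(-2\right) \frac{1}{6}\right) = \left(\left(3 - 27\right) + 47\right) \left(- \frac{1}{3}\right) = \left(-24 + 47\right) \left(- \frac{1}{3}\right) = 23 \left(- \frac{1}{3}\right) = - \frac{23}{3}$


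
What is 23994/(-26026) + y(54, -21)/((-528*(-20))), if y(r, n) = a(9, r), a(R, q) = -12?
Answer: -960943/1041040 ≈ -0.92306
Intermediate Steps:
y(r, n) = -12
23994/(-26026) + y(54, -21)/((-528*(-20))) = 23994/(-26026) - 12/((-528*(-20))) = 23994*(-1/26026) - 12/10560 = -11997/13013 - 12*1/10560 = -11997/13013 - 1/880 = -960943/1041040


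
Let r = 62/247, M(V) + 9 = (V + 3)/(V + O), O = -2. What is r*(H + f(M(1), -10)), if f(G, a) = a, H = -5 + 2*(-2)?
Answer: -62/13 ≈ -4.7692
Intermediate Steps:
H = -9 (H = -5 - 4 = -9)
M(V) = -9 + (3 + V)/(-2 + V) (M(V) = -9 + (V + 3)/(V - 2) = -9 + (3 + V)/(-2 + V))
r = 62/247 (r = 62*(1/247) = 62/247 ≈ 0.25101)
r*(H + f(M(1), -10)) = 62*(-9 - 10)/247 = (62/247)*(-19) = -62/13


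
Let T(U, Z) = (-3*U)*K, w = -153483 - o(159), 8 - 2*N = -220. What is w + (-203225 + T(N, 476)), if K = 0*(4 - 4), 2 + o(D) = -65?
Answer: -356641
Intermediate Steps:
N = 114 (N = 4 - ½*(-220) = 4 + 110 = 114)
o(D) = -67 (o(D) = -2 - 65 = -67)
w = -153416 (w = -153483 - 1*(-67) = -153483 + 67 = -153416)
K = 0 (K = 0*0 = 0)
T(U, Z) = 0 (T(U, Z) = -3*U*0 = 0)
w + (-203225 + T(N, 476)) = -153416 + (-203225 + 0) = -153416 - 203225 = -356641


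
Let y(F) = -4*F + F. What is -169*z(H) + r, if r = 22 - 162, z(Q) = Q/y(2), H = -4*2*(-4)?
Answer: 2284/3 ≈ 761.33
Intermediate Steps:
y(F) = -3*F
H = 32 (H = -8*(-4) = 32)
z(Q) = -Q/6 (z(Q) = Q/((-3*2)) = Q/(-6) = Q*(-1/6) = -Q/6)
r = -140
-169*z(H) + r = -(-169)*32/6 - 140 = -169*(-16/3) - 140 = 2704/3 - 140 = 2284/3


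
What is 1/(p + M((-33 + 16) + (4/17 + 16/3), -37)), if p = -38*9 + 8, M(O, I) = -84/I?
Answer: -37/12274 ≈ -0.0030145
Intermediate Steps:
p = -334 (p = -342 + 8 = -334)
1/(p + M((-33 + 16) + (4/17 + 16/3), -37)) = 1/(-334 - 84/(-37)) = 1/(-334 - 84*(-1/37)) = 1/(-334 + 84/37) = 1/(-12274/37) = -37/12274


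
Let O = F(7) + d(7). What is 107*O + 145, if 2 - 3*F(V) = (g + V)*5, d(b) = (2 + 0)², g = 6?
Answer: -1674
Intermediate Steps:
d(b) = 4 (d(b) = 2² = 4)
F(V) = -28/3 - 5*V/3 (F(V) = ⅔ - (6 + V)*5/3 = ⅔ - (30 + 5*V)/3 = ⅔ + (-10 - 5*V/3) = -28/3 - 5*V/3)
O = -17 (O = (-28/3 - 5/3*7) + 4 = (-28/3 - 35/3) + 4 = -21 + 4 = -17)
107*O + 145 = 107*(-17) + 145 = -1819 + 145 = -1674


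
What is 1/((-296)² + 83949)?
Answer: 1/171565 ≈ 5.8287e-6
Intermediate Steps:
1/((-296)² + 83949) = 1/(87616 + 83949) = 1/171565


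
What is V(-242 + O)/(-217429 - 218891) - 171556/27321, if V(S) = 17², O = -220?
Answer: -3564819509/567652320 ≈ -6.2799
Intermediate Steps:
V(S) = 289
V(-242 + O)/(-217429 - 218891) - 171556/27321 = 289/(-217429 - 218891) - 171556/27321 = 289/(-436320) - 171556*1/27321 = 289*(-1/436320) - 24508/3903 = -289/436320 - 24508/3903 = -3564819509/567652320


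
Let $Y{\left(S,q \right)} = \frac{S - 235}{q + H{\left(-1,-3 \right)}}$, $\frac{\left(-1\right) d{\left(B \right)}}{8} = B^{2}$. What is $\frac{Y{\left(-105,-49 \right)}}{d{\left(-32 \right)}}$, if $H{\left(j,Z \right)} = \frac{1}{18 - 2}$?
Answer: $- \frac{85}{100224} \approx -0.0008481$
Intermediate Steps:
$H{\left(j,Z \right)} = \frac{1}{16}$
$d{\left(B \right)} = - 8 B^{2}$
$Y{\left(S,q \right)} = \frac{-235 + S}{\frac{1}{16} + q}$ ($Y{\left(S,q \right)} = \frac{S - 235}{q + \frac{1}{16}} = \frac{-235 + S}{\frac{1}{16} + q}$)
$\frac{Y{\left(-105,-49 \right)}}{d{\left(-32 \right)}} = \frac{16 \frac{1}{1 + 16 \left(-49\right)} \left(-235 - 105\right)}{\left(-8\right) \left(-32\right)^{2}} = \frac{16 \frac{1}{1 - 784} \left(-340\right)}{\left(-8\right) 1024} = \frac{16 \frac{1}{-783} \left(-340\right)}{-8192} = 16 \left(- \frac{1}{783}\right) \left(-340\right) \left(- \frac{1}{8192}\right) = \frac{5440}{783} \left(- \frac{1}{8192}\right) = - \frac{85}{100224}$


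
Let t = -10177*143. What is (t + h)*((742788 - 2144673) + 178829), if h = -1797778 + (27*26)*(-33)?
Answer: 4007043335280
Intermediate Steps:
t = -1455311
h = -1820944 (h = -1797778 + 702*(-33) = -1797778 - 23166 = -1820944)
(t + h)*((742788 - 2144673) + 178829) = (-1455311 - 1820944)*((742788 - 2144673) + 178829) = -3276255*(-1401885 + 178829) = -3276255*(-1223056) = 4007043335280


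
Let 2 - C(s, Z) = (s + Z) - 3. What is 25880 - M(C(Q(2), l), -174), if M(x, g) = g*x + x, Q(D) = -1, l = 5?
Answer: 26053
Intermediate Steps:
C(s, Z) = 5 - Z - s (C(s, Z) = 2 - ((s + Z) - 3) = 2 - ((Z + s) - 3) = 2 - (-3 + Z + s) = 2 + (3 - Z - s) = 5 - Z - s)
M(x, g) = x + g*x
25880 - M(C(Q(2), l), -174) = 25880 - (5 - 1*5 - 1*(-1))*(1 - 174) = 25880 - (5 - 5 + 1)*(-173) = 25880 - (-173) = 25880 - 1*(-173) = 25880 + 173 = 26053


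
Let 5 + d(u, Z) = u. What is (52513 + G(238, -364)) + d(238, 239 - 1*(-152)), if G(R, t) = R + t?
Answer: 52620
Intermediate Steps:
d(u, Z) = -5 + u
(52513 + G(238, -364)) + d(238, 239 - 1*(-152)) = (52513 + (238 - 364)) + (-5 + 238) = (52513 - 126) + 233 = 52387 + 233 = 52620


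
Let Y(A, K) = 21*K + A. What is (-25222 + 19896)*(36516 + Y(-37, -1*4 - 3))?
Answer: -193504232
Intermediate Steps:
Y(A, K) = A + 21*K
(-25222 + 19896)*(36516 + Y(-37, -1*4 - 3)) = (-25222 + 19896)*(36516 + (-37 + 21*(-1*4 - 3))) = -5326*(36516 + (-37 + 21*(-4 - 3))) = -5326*(36516 + (-37 + 21*(-7))) = -5326*(36516 + (-37 - 147)) = -5326*(36516 - 184) = -5326*36332 = -193504232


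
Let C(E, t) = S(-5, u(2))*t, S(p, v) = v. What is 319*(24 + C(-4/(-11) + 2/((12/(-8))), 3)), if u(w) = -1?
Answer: 6699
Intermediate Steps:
C(E, t) = -t
319*(24 + C(-4/(-11) + 2/((12/(-8))), 3)) = 319*(24 - 1*3) = 319*(24 - 3) = 319*21 = 6699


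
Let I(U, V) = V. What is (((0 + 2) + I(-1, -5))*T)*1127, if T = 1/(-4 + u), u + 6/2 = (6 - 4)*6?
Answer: -3381/5 ≈ -676.20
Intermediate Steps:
u = 9 (u = -3 + (6 - 4)*6 = -3 + 2*6 = -3 + 12 = 9)
T = 1/5 (T = 1/(-4 + 9) = 1/5 ≈ 0.20000)
(((0 + 2) + I(-1, -5))*T)*1127 = (((0 + 2) - 5)*(1/5))*1127 = ((2 - 5)*(1/5))*1127 = -3*1/5*1127 = -3/5*1127 = -3381/5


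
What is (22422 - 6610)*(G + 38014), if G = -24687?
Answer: 210726524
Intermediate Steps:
(22422 - 6610)*(G + 38014) = (22422 - 6610)*(-24687 + 38014) = 15812*13327 = 210726524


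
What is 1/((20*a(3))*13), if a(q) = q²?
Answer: 1/2340 ≈ 0.00042735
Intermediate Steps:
1/((20*a(3))*13) = 1/((20*3²)*13) = 1/((20*9)*13) = 1/(180*13) = 1/2340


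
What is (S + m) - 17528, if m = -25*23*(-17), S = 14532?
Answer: 6779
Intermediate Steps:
m = 9775 (m = -575*(-17) = 9775)
(S + m) - 17528 = (14532 + 9775) - 17528 = 24307 - 17528 = 6779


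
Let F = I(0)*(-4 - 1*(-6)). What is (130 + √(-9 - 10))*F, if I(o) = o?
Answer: 0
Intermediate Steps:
F = 0 (F = 0*(-4 - 1*(-6)) = 0*(-4 + 6) = 0*2 = 0)
(130 + √(-9 - 10))*F = (130 + √(-9 - 10))*0 = (130 + √(-19))*0 = (130 + I*√19)*0 = 0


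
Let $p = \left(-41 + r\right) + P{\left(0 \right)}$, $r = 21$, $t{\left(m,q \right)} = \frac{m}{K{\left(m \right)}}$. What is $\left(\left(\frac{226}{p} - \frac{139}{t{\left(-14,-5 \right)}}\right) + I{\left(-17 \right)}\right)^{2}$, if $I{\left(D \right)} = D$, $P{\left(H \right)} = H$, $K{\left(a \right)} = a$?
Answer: $\frac{2798929}{100} \approx 27989.0$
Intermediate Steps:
$t{\left(m,q \right)} = 1$ ($t{\left(m,q \right)} = \frac{m}{m} = 1$)
$p = -20$ ($p = \left(-41 + 21\right) + 0 = -20 + 0 = -20$)
$\left(\left(\frac{226}{p} - \frac{139}{t{\left(-14,-5 \right)}}\right) + I{\left(-17 \right)}\right)^{2} = \left(\left(\frac{226}{-20} - \frac{139}{1}\right) - 17\right)^{2} = \left(\left(226 \left(- \frac{1}{20}\right) - 139\right) - 17\right)^{2} = \left(\left(- \frac{113}{10} - 139\right) - 17\right)^{2} = \left(- \frac{1503}{10} - 17\right)^{2} = \left(- \frac{1673}{10}\right)^{2} = \frac{2798929}{100}$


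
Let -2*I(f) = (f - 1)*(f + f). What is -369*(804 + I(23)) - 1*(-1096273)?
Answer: 986311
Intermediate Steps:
I(f) = -f*(-1 + f) (I(f) = -(f - 1)*(f + f)/2 = -(-1 + f)*2*f/2 = -f*(-1 + f))
-369*(804 + I(23)) - 1*(-1096273) = -369*(804 + 23*(1 - 1*23)) - 1*(-1096273) = -369*(804 + 23*(1 - 23)) + 1096273 = -369*(804 + 23*(-22)) + 1096273 = -369*(804 - 506) + 1096273 = -369*298 + 1096273 = -109962 + 1096273 = 986311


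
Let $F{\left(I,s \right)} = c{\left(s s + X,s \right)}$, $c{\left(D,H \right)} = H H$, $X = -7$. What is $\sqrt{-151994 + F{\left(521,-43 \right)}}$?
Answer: $i \sqrt{150145} \approx 387.49 i$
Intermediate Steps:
$c{\left(D,H \right)} = H^{2}$
$F{\left(I,s \right)} = s^{2}$
$\sqrt{-151994 + F{\left(521,-43 \right)}} = \sqrt{-151994 + \left(-43\right)^{2}} = \sqrt{-151994 + 1849} = \sqrt{-150145} = i \sqrt{150145}$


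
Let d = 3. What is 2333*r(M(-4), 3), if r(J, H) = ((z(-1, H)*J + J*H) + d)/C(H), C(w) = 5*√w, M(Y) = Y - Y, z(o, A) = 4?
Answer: 2333*√3/5 ≈ 808.17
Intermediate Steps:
M(Y) = 0
r(J, H) = (3 + 4*J + H*J)/(5*√H) (r(J, H) = ((4*J + J*H) + 3)/((5*√H)) = ((4*J + H*J) + 3)*(1/(5*√H)) = (3 + 4*J + H*J)*(1/(5*√H)) = (3 + 4*J + H*J)/(5*√H))
2333*r(M(-4), 3) = 2333*((3 + 4*0 + 3*0)/(5*√3)) = 2333*((√3/3)*(3 + 0 + 0)/5) = 2333*((⅕)*(√3/3)*3) = 2333*(√3/5) = 2333*√3/5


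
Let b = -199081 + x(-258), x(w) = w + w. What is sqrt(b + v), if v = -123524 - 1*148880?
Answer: I*sqrt(472001) ≈ 687.02*I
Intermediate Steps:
x(w) = 2*w
v = -272404 (v = -123524 - 148880 = -272404)
b = -199597 (b = -199081 + 2*(-258) = -199081 - 516 = -199597)
sqrt(b + v) = sqrt(-199597 - 272404) = sqrt(-472001) = I*sqrt(472001)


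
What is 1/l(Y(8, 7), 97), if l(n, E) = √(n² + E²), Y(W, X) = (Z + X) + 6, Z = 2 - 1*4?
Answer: √9530/9530 ≈ 0.010244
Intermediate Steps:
Z = -2 (Z = 2 - 4 = -2)
Y(W, X) = 4 + X (Y(W, X) = (-2 + X) + 6 = 4 + X)
l(n, E) = √(E² + n²)
1/l(Y(8, 7), 97) = 1/(√(97² + (4 + 7)²)) = 1/(√(9409 + 11²)) = 1/(√(9409 + 121)) = 1/(√9530) = √9530/9530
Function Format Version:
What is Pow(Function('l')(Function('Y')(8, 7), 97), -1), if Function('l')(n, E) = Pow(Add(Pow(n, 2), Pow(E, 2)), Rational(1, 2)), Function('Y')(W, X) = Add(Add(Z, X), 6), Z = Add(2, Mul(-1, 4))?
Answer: Mul(Rational(1, 9530), Pow(9530, Rational(1, 2))) ≈ 0.010244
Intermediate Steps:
Z = -2 (Z = Add(2, -4) = -2)
Function('Y')(W, X) = Add(4, X) (Function('Y')(W, X) = Add(Add(-2, X), 6) = Add(4, X))
Function('l')(n, E) = Pow(Add(Pow(E, 2), Pow(n, 2)), Rational(1, 2))
Pow(Function('l')(Function('Y')(8, 7), 97), -1) = Pow(Pow(Add(Pow(97, 2), Pow(Add(4, 7), 2)), Rational(1, 2)), -1) = Pow(Pow(Add(9409, Pow(11, 2)), Rational(1, 2)), -1) = Pow(Pow(Add(9409, 121), Rational(1, 2)), -1) = Pow(Pow(9530, Rational(1, 2)), -1) = Mul(Rational(1, 9530), Pow(9530, Rational(1, 2)))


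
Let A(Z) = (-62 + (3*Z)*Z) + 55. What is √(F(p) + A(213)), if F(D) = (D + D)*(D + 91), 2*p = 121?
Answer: √617726/2 ≈ 392.98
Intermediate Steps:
p = 121/2 (p = (½)*121 = 121/2 ≈ 60.500)
F(D) = 2*D*(91 + D) (F(D) = (2*D)*(91 + D) = 2*D*(91 + D))
A(Z) = -7 + 3*Z² (A(Z) = (-62 + 3*Z²) + 55 = -7 + 3*Z²)
√(F(p) + A(213)) = √(2*(121/2)*(91 + 121/2) + (-7 + 3*213²)) = √(2*(121/2)*(303/2) + (-7 + 3*45369)) = √(36663/2 + (-7 + 136107)) = √(36663/2 + 136100) = √(308863/2) = √617726/2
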